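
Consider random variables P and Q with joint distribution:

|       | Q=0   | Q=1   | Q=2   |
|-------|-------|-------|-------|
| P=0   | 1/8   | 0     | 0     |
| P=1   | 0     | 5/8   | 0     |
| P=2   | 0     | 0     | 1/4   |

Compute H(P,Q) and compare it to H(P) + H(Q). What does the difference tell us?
Marginal P(P) (row sums):
  P(P=0) = 1/8 + 0 + 0 = 1/8
  P(P=1) = 0 + 5/8 + 0 = 5/8
  P(P=2) = 0 + 0 + 1/4 = 1/4
Marginal P(Q) (column sums):
  P(Q=0) = 1/8 + 0 + 0 = 1/8
  P(Q=1) = 0 + 5/8 + 0 = 5/8
  P(Q=2) = 0 + 0 + 1/4 = 1/4

H(P,Q) = -[(1/8)·log₂(1/8) + (5/8)·log₂(5/8) + (1/4)·log₂(1/4)]
  = 0.3750 + 0.4238 + 0.5000
  = 1.2988 bits
H(P) = -[(1/8)·log₂(1/8) + (5/8)·log₂(5/8) + (1/4)·log₂(1/4)]
  = 0.3750 + 0.4238 + 0.5000
  = 1.2988 bits
H(Q) = -[(1/8)·log₂(1/8) + (5/8)·log₂(5/8) + (1/4)·log₂(1/4)]
  = 0.3750 + 0.4238 + 0.5000
  = 1.2988 bits

H(P) + H(Q) = 1.2988 + 1.2988 = 2.5976 bits
Difference: H(P) + H(Q) - H(P,Q) = 2.5976 - 1.2988 = 1.2988 bits = I(P;Q)

The difference is the mutual information; it is positive here, so P and Q are dependent (knowing one reduces uncertainty about the other by 1.2988 bits).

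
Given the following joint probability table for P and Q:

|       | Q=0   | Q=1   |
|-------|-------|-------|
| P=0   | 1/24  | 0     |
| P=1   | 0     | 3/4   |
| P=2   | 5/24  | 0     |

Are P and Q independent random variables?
Marginal P(P) (row sums):
  P(P=0) = 1/24 + 0 = 1/24
  P(P=1) = 0 + 3/4 = 3/4
  P(P=2) = 5/24 + 0 = 5/24
Marginal P(Q) (column sums):
  P(Q=0) = 1/24 + 0 + 5/24 = 1/4
  P(Q=1) = 0 + 3/4 + 0 = 3/4

P and Q are independent iff P(P=i,Q=j) = P(P=i)·P(Q=j) for every cell.
  P(P=0)·P(Q=0) = 1/24 × 1/4 = 1/96, but P(P=0,Q=0) = 1/24 ✗

No, P and Q are not independent. Quantitatively, I(P;Q) > 0:

H(P) = -[(1/24)·log₂(1/24) + (3/4)·log₂(3/4) + (5/24)·log₂(5/24)]
  = 0.1910 + 0.3113 + 0.4715
  = 0.9738 bits
H(Q) = -[(1/4)·log₂(1/4) + (3/4)·log₂(3/4)]
  = 0.5000 + 0.3113
  = 0.8113 bits
H(P,Q) = -[(1/24)·log₂(1/24) + (3/4)·log₂(3/4) + (5/24)·log₂(5/24)]
  = 0.1910 + 0.3113 + 0.4715
  = 0.9738 bits
I(P;Q) = H(P) + H(Q) - H(P,Q) = 0.9738 + 0.8113 - 0.9738 = 0.8113 bits > 0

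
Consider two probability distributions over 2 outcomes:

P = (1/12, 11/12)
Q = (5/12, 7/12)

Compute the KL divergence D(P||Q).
D(P||Q) = Σ P(i) log₂(P(i)/Q(i))
  i=0: (1/12) × log₂((1/12)/(5/12)) = (1/12) × log₂(1/5) = -0.1935
  i=1: (11/12) × log₂((11/12)/(7/12)) = (11/12) × log₂(11/7) = 0.5977
D(P||Q) = -0.1935 + 0.5977
  = 0.4042 bits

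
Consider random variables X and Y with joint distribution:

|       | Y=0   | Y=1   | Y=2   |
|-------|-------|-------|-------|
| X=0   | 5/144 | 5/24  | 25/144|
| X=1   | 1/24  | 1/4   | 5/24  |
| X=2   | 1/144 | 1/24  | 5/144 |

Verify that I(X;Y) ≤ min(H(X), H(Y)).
Marginal P(X) (row sums):
  P(X=0) = 5/144 + 5/24 + 25/144 = 5/12
  P(X=1) = 1/24 + 1/4 + 5/24 = 1/2
  P(X=2) = 1/144 + 1/24 + 5/144 = 1/12
Marginal P(Y) (column sums):
  P(Y=0) = 5/144 + 1/24 + 1/144 = 1/12
  P(Y=1) = 5/24 + 1/4 + 1/24 = 1/2
  P(Y=2) = 25/144 + 5/24 + 5/144 = 5/12

H(X) = -[(5/12)·log₂(5/12) + (1/2)·log₂(1/2) + (1/12)·log₂(1/12)]
  = 0.5263 + 0.5000 + 0.2987
  = 1.3250 bits
H(Y) = -[(1/12)·log₂(1/12) + (1/2)·log₂(1/2) + (5/12)·log₂(5/12)]
  = 0.2987 + 0.5000 + 0.5263
  = 1.3250 bits
H(X,Y) = -[(5/144)·log₂(5/144) + (5/24)·log₂(5/24) + (25/144)·log₂(25/144) + (1/24)·log₂(1/24) + (1/4)·log₂(1/4) + (5/24)·log₂(5/24) + (1/144)·log₂(1/144) + (1/24)·log₂(1/24) + (5/144)·log₂(5/144)]
  = 0.1683 + 0.4715 + 0.4386 + 0.1910 + 0.5000 + 0.4715 + 0.0498 + 0.1910 + 0.1683
  = 2.6500 bits

I(X;Y) = H(X) + H(Y) - H(X,Y)
  = 1.3250 + 1.3250 - 2.6500
  = 0.0000 bits

min(H(X), H(Y)) = min(1.3250, 1.3250) = 1.3250 bits
Since 0.0000 ≤ 1.3250, the bound is satisfied ✓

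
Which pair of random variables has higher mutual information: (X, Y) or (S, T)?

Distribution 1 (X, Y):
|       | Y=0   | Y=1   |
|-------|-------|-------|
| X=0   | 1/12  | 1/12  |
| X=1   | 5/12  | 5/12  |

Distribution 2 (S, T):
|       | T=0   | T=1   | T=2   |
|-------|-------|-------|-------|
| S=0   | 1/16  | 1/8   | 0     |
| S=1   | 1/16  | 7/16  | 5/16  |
Distribution 1 (X, Y):
Marginal P(X) (row sums):
  P(X=0) = 1/12 + 1/12 = 1/6
  P(X=1) = 5/12 + 5/12 = 5/6
Marginal P(Y) (column sums):
  P(Y=0) = 1/12 + 5/12 = 1/2
  P(Y=1) = 1/12 + 5/12 = 1/2

H(X) = -[(1/6)·log₂(1/6) + (5/6)·log₂(5/6)]
  = 0.4308 + 0.2192
  = 0.6500 bits
H(Y) = -[(1/2)·log₂(1/2) + (1/2)·log₂(1/2)]
  = 0.5000 + 0.5000
  = 1.0000 bits
H(X,Y) = -[(1/12)·log₂(1/12) + (1/12)·log₂(1/12) + (5/12)·log₂(5/12) + (5/12)·log₂(5/12)]
  = 0.2987 + 0.2987 + 0.5263 + 0.5263
  = 1.6500 bits

I(X;Y) = H(X) + H(Y) - H(X,Y)
  = 0.6500 + 1.0000 - 1.6500
  = 0.0000 bits

Distribution 2 (S, T):
Marginal P(S) (row sums):
  P(S=0) = 1/16 + 1/8 + 0 = 3/16
  P(S=1) = 1/16 + 7/16 + 5/16 = 13/16
Marginal P(T) (column sums):
  P(T=0) = 1/16 + 1/16 = 1/8
  P(T=1) = 1/8 + 7/16 = 9/16
  P(T=2) = 0 + 5/16 = 5/16

H(S) = -[(3/16)·log₂(3/16) + (13/16)·log₂(13/16)]
  = 0.4528 + 0.2434
  = 0.6962 bits
H(T) = -[(1/8)·log₂(1/8) + (9/16)·log₂(9/16) + (5/16)·log₂(5/16)]
  = 0.3750 + 0.4669 + 0.5244
  = 1.3663 bits
H(S,T) = -[(1/16)·log₂(1/16) + (1/8)·log₂(1/8) + (1/16)·log₂(1/16) + (7/16)·log₂(7/16) + (5/16)·log₂(5/16)]
  = 0.2500 + 0.3750 + 0.2500 + 0.5218 + 0.5244
  = 1.9212 bits

I(S;T) = H(S) + H(T) - H(S,T)
  = 0.6962 + 1.3663 - 1.9212
  = 0.1413 bits

I(S;T) = 0.1413 bits > I(X;Y) = 0.0000 bits, so (S, T) has the higher mutual information (stronger dependence).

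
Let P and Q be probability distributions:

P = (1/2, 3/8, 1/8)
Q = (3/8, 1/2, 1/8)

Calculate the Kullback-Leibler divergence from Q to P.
D(P||Q) = Σ P(i) log₂(P(i)/Q(i))
  i=0: (1/2) × log₂((1/2)/(3/8)) = (1/2) × log₂(4/3) = 0.2075
  i=1: (3/8) × log₂((3/8)/(1/2)) = (3/8) × log₂(3/4) = -0.1556
  i=2: (1/8) × log₂((1/8)/(1/8)) = (1/8) × log₂(1) = 0.0000
D(P||Q) = 0.2075 - 0.1556 + 0.0000
  = 0.0519 bits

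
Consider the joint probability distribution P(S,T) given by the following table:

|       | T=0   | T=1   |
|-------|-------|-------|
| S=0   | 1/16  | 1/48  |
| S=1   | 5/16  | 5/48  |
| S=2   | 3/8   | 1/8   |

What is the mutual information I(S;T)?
Marginal P(S) (row sums):
  P(S=0) = 1/16 + 1/48 = 1/12
  P(S=1) = 5/16 + 5/48 = 5/12
  P(S=2) = 3/8 + 1/8 = 1/2
Marginal P(T) (column sums):
  P(T=0) = 1/16 + 5/16 + 3/8 = 3/4
  P(T=1) = 1/48 + 5/48 + 1/8 = 1/4

H(S) = -[(1/12)·log₂(1/12) + (5/12)·log₂(5/12) + (1/2)·log₂(1/2)]
  = 0.2987 + 0.5263 + 0.5000
  = 1.3250 bits
H(T) = -[(3/4)·log₂(3/4) + (1/4)·log₂(1/4)]
  = 0.3113 + 0.5000
  = 0.8113 bits
H(S,T) = -[(1/16)·log₂(1/16) + (1/48)·log₂(1/48) + (5/16)·log₂(5/16) + (5/48)·log₂(5/48) + (3/8)·log₂(3/8) + (1/8)·log₂(1/8)]
  = 0.2500 + 0.1164 + 0.5244 + 0.3399 + 0.5306 + 0.3750
  = 2.1363 bits

I(S;T) = H(S) + H(T) - H(S,T)
  = 1.3250 + 0.8113 - 2.1363
  = 0.0000 bits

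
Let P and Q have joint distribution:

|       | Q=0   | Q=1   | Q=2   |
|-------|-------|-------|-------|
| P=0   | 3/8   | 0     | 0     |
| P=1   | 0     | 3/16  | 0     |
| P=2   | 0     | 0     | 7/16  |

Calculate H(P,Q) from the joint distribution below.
H(P,Q) = -Σ P(P,Q) log₂ P(P,Q), summed over the non-zero cells:
H(P,Q) = -[(3/8)·log₂(3/8) + (3/16)·log₂(3/16) + (7/16)·log₂(7/16)]
  = 0.5306 + 0.4528 + 0.5218
  = 1.5052 bits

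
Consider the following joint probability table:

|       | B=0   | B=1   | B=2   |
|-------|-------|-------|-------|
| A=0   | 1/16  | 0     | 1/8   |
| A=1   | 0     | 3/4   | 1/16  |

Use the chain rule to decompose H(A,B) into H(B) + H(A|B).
By the chain rule: H(A,B) = H(B) + H(A|B)

Marginal P(B) (column sums):
  P(B=0) = 1/16 + 0 = 1/16
  P(B=1) = 0 + 3/4 = 3/4
  P(B=2) = 1/8 + 1/16 = 3/16
H(B) = -[(1/16)·log₂(1/16) + (3/4)·log₂(3/4) + (3/16)·log₂(3/16)]
  = 0.2500 + 0.3113 + 0.4528
  = 1.0141 bits
H(A|B) = -Σ P(A,B)·log₂ P(A|B), where P(A|B) = P(A,B) / P(B)
  (cells with P(A,B) = 0 contribute 0)
  (A=0,B=0): P(A|B) = (1/16)/(1/16) = 1;  -(1/16)·log₂(1) = 0.0000
  (A=0,B=2): P(A|B) = (1/8)/(3/16) = 2/3;  -(1/8)·log₂(2/3) = 0.0731
  (A=1,B=1): P(A|B) = (3/4)/(3/4) = 1;  -(3/4)·log₂(1) = 0.0000
  (A=1,B=2): P(A|B) = (1/16)/(3/16) = 1/3;  -(1/16)·log₂(1/3) = 0.0991
H(A|B) = 0.0000 + 0.0731 + 0.0000 + 0.0991
  = 0.1722 bits

H(A,B) = H(B) + H(A|B) = 1.0141 + 0.1722 = 1.1863 bits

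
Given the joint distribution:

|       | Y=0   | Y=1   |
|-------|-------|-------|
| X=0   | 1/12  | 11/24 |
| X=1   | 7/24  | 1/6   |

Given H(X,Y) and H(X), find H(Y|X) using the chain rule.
From the chain rule: H(X,Y) = H(X) + H(Y|X)
Therefore: H(Y|X) = H(X,Y) - H(X)

H(X,Y) = -[(1/12)·log₂(1/12) + (11/24)·log₂(11/24) + (7/24)·log₂(7/24) + (1/6)·log₂(1/6)]
  = 0.2987 + 0.5159 + 0.5185 + 0.4308
  = 1.7639 bits
Marginal P(X) (row sums):
  P(X=0) = 1/12 + 11/24 = 13/24
  P(X=1) = 7/24 + 1/6 = 11/24
H(X) = -[(13/24)·log₂(13/24) + (11/24)·log₂(11/24)]
  = 0.4791 + 0.5159
  = 0.9950 bits

H(Y|X) = 1.7639 - 0.9950 = 0.7689 bits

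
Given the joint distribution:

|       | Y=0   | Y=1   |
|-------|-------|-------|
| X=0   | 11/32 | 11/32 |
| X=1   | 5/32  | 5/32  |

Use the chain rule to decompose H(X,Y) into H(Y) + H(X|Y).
By the chain rule: H(X,Y) = H(Y) + H(X|Y)

Marginal P(Y) (column sums):
  P(Y=0) = 11/32 + 5/32 = 1/2
  P(Y=1) = 11/32 + 5/32 = 1/2
H(Y) = -[(1/2)·log₂(1/2) + (1/2)·log₂(1/2)]
  = 0.5000 + 0.5000
  = 1.0000 bits
H(X|Y) = -Σ P(X,Y)·log₂ P(X|Y), where P(X|Y) = P(X,Y) / P(Y)
  (X=0,Y=0): P(X|Y) = (11/32)/(1/2) = 11/16;  -(11/32)·log₂(11/16) = 0.1858
  (X=0,Y=1): P(X|Y) = (11/32)/(1/2) = 11/16;  -(11/32)·log₂(11/16) = 0.1858
  (X=1,Y=0): P(X|Y) = (5/32)/(1/2) = 5/16;  -(5/32)·log₂(5/16) = 0.2622
  (X=1,Y=1): P(X|Y) = (5/32)/(1/2) = 5/16;  -(5/32)·log₂(5/16) = 0.2622
H(X|Y) = 0.1858 + 0.1858 + 0.2622 + 0.2622
  = 0.8960 bits

H(X,Y) = H(Y) + H(X|Y) = 1.0000 + 0.8960 = 1.8960 bits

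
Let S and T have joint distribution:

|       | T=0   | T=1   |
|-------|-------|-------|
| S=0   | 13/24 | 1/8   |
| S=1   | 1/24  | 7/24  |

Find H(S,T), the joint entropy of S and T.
H(S,T) = -Σ P(S,T) log₂ P(S,T), summed over the non-zero cells:
H(S,T) = -[(13/24)·log₂(13/24) + (1/8)·log₂(1/8) + (1/24)·log₂(1/24) + (7/24)·log₂(7/24)]
  = 0.4791 + 0.3750 + 0.1910 + 0.5185
  = 1.5636 bits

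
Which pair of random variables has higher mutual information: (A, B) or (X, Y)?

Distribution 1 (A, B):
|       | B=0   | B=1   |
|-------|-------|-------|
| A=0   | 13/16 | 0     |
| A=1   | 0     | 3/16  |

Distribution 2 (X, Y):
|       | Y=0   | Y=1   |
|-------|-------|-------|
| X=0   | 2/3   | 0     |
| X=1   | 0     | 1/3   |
Distribution 1 (A, B):
Marginal P(A) (row sums):
  P(A=0) = 13/16 + 0 = 13/16
  P(A=1) = 0 + 3/16 = 3/16
Marginal P(B) (column sums):
  P(B=0) = 13/16 + 0 = 13/16
  P(B=1) = 0 + 3/16 = 3/16

H(A) = -[(13/16)·log₂(13/16) + (3/16)·log₂(3/16)]
  = 0.2434 + 0.4528
  = 0.6962 bits
H(B) = -[(13/16)·log₂(13/16) + (3/16)·log₂(3/16)]
  = 0.2434 + 0.4528
  = 0.6962 bits
H(A,B) = -[(13/16)·log₂(13/16) + (3/16)·log₂(3/16)]
  = 0.2434 + 0.4528
  = 0.6962 bits

I(A;B) = H(A) + H(B) - H(A,B)
  = 0.6962 + 0.6962 - 0.6962
  = 0.6962 bits

Distribution 2 (X, Y):
Marginal P(X) (row sums):
  P(X=0) = 2/3 + 0 = 2/3
  P(X=1) = 0 + 1/3 = 1/3
Marginal P(Y) (column sums):
  P(Y=0) = 2/3 + 0 = 2/3
  P(Y=1) = 0 + 1/3 = 1/3

H(X) = -[(2/3)·log₂(2/3) + (1/3)·log₂(1/3)]
  = 0.3900 + 0.5283
  = 0.9183 bits
H(Y) = -[(2/3)·log₂(2/3) + (1/3)·log₂(1/3)]
  = 0.3900 + 0.5283
  = 0.9183 bits
H(X,Y) = -[(2/3)·log₂(2/3) + (1/3)·log₂(1/3)]
  = 0.3900 + 0.5283
  = 0.9183 bits

I(X;Y) = H(X) + H(Y) - H(X,Y)
  = 0.9183 + 0.9183 - 0.9183
  = 0.9183 bits

I(X;Y) = 0.9183 bits > I(A;B) = 0.6962 bits, so (X, Y) has the higher mutual information (stronger dependence).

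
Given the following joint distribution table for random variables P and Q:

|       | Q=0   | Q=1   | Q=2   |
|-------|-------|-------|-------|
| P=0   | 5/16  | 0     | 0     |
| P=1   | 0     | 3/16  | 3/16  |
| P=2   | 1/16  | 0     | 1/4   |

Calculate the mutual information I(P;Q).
Marginal P(P) (row sums):
  P(P=0) = 5/16 + 0 + 0 = 5/16
  P(P=1) = 0 + 3/16 + 3/16 = 3/8
  P(P=2) = 1/16 + 0 + 1/4 = 5/16
Marginal P(Q) (column sums):
  P(Q=0) = 5/16 + 0 + 1/16 = 3/8
  P(Q=1) = 0 + 3/16 + 0 = 3/16
  P(Q=2) = 0 + 3/16 + 1/4 = 7/16

H(P) = -[(5/16)·log₂(5/16) + (3/8)·log₂(3/8) + (5/16)·log₂(5/16)]
  = 0.5244 + 0.5306 + 0.5244
  = 1.5794 bits
H(Q) = -[(3/8)·log₂(3/8) + (3/16)·log₂(3/16) + (7/16)·log₂(7/16)]
  = 0.5306 + 0.4528 + 0.5218
  = 1.5052 bits
H(P,Q) = -[(5/16)·log₂(5/16) + (3/16)·log₂(3/16) + (3/16)·log₂(3/16) + (1/16)·log₂(1/16) + (1/4)·log₂(1/4)]
  = 0.5244 + 0.4528 + 0.4528 + 0.2500 + 0.5000
  = 2.1800 bits

I(P;Q) = H(P) + H(Q) - H(P,Q)
  = 1.5794 + 1.5052 - 2.1800
  = 0.9046 bits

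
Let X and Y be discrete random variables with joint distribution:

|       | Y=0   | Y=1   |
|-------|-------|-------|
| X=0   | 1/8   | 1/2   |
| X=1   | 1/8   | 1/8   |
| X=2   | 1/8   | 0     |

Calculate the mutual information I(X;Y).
Marginal P(X) (row sums):
  P(X=0) = 1/8 + 1/2 = 5/8
  P(X=1) = 1/8 + 1/8 = 1/4
  P(X=2) = 1/8 + 0 = 1/8
Marginal P(Y) (column sums):
  P(Y=0) = 1/8 + 1/8 + 1/8 = 3/8
  P(Y=1) = 1/2 + 1/8 + 0 = 5/8

H(X) = -[(5/8)·log₂(5/8) + (1/4)·log₂(1/4) + (1/8)·log₂(1/8)]
  = 0.4238 + 0.5000 + 0.3750
  = 1.2988 bits
H(Y) = -[(3/8)·log₂(3/8) + (5/8)·log₂(5/8)]
  = 0.5306 + 0.4238
  = 0.9544 bits
H(X,Y) = -[(1/8)·log₂(1/8) + (1/2)·log₂(1/2) + (1/8)·log₂(1/8) + (1/8)·log₂(1/8) + (1/8)·log₂(1/8)]
  = 0.3750 + 0.5000 + 0.3750 + 0.3750 + 0.3750
  = 2.0000 bits

I(X;Y) = H(X) + H(Y) - H(X,Y)
  = 1.2988 + 0.9544 - 2.0000
  = 0.2532 bits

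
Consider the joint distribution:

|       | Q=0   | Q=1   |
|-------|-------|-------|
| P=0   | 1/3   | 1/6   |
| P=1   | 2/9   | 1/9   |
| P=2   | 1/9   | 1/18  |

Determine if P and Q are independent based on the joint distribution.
Marginal P(P) (row sums):
  P(P=0) = 1/3 + 1/6 = 1/2
  P(P=1) = 2/9 + 1/9 = 1/3
  P(P=2) = 1/9 + 1/18 = 1/6
Marginal P(Q) (column sums):
  P(Q=0) = 1/3 + 2/9 + 1/9 = 2/3
  P(Q=1) = 1/6 + 1/9 + 1/18 = 1/3

P and Q are independent iff P(P=i,Q=j) = P(P=i)·P(Q=j) for every cell.
  P(P=0)·P(Q=0) = 1/2 × 2/3 = 1/3 = P(P=0,Q=0) ✓
  P(P=0)·P(Q=1) = 1/2 × 1/3 = 1/6 = P(P=0,Q=1) ✓
  P(P=1)·P(Q=0) = 1/3 × 2/3 = 2/9 = P(P=1,Q=0) ✓
  P(P=1)·P(Q=1) = 1/3 × 1/3 = 1/9 = P(P=1,Q=1) ✓
  P(P=2)·P(Q=0) = 1/6 × 2/3 = 1/9 = P(P=2,Q=0) ✓
  P(P=2)·P(Q=1) = 1/6 × 1/3 = 1/18 = P(P=2,Q=1) ✓

Yes, P and Q are independent: every cell factors, so I(P;Q) = 0 bits.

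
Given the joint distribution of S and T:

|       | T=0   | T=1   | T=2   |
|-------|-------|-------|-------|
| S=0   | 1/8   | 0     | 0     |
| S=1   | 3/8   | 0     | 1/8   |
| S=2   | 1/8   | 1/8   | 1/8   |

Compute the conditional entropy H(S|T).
Marginal P(T) (column sums):
  P(T=0) = 1/8 + 3/8 + 1/8 = 5/8
  P(T=1) = 0 + 0 + 1/8 = 1/8
  P(T=2) = 0 + 1/8 + 1/8 = 1/4

H(S|T) = -Σ P(S,T)·log₂ P(S|T), where P(S|T) = P(S,T) / P(T)
  (cells with P(S,T) = 0 contribute 0)
  (S=0,T=0): P(S|T) = (1/8)/(5/8) = 1/5;  -(1/8)·log₂(1/5) = 0.2902
  (S=1,T=0): P(S|T) = (3/8)/(5/8) = 3/5;  -(3/8)·log₂(3/5) = 0.2764
  (S=1,T=2): P(S|T) = (1/8)/(1/4) = 1/2;  -(1/8)·log₂(1/2) = 0.1250
  (S=2,T=0): P(S|T) = (1/8)/(5/8) = 1/5;  -(1/8)·log₂(1/5) = 0.2902
  (S=2,T=1): P(S|T) = (1/8)/(1/8) = 1;  -(1/8)·log₂(1) = 0.0000
  (S=2,T=2): P(S|T) = (1/8)/(1/4) = 1/2;  -(1/8)·log₂(1/2) = 0.1250
H(S|T) = 0.2902 + 0.2764 + 0.1250 + 0.2902 + 0.0000 + 0.1250
  = 1.1068 bits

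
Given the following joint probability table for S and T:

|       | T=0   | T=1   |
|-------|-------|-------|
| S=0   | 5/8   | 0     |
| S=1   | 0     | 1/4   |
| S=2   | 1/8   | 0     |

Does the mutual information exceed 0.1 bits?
Marginal P(S) (row sums):
  P(S=0) = 5/8 + 0 = 5/8
  P(S=1) = 0 + 1/4 = 1/4
  P(S=2) = 1/8 + 0 = 1/8
Marginal P(T) (column sums):
  P(T=0) = 5/8 + 0 + 1/8 = 3/4
  P(T=1) = 0 + 1/4 + 0 = 1/4

H(S) = -[(5/8)·log₂(5/8) + (1/4)·log₂(1/4) + (1/8)·log₂(1/8)]
  = 0.4238 + 0.5000 + 0.3750
  = 1.2988 bits
H(T) = -[(3/4)·log₂(3/4) + (1/4)·log₂(1/4)]
  = 0.3113 + 0.5000
  = 0.8113 bits
H(S,T) = -[(5/8)·log₂(5/8) + (1/4)·log₂(1/4) + (1/8)·log₂(1/8)]
  = 0.4238 + 0.5000 + 0.3750
  = 1.2988 bits

I(S;T) = H(S) + H(T) - H(S,T)
  = 1.2988 + 0.8113 - 1.2988
  = 0.8113 bits

Yes. I(S;T) = 0.8113 bits, which is > 0.1 bits.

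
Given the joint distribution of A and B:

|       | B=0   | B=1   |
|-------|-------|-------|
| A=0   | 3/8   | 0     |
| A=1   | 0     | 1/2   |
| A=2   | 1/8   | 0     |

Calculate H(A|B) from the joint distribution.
Marginal P(B) (column sums):
  P(B=0) = 3/8 + 0 + 1/8 = 1/2
  P(B=1) = 0 + 1/2 + 0 = 1/2

H(A|B) = -Σ P(A,B)·log₂ P(A|B), where P(A|B) = P(A,B) / P(B)
  (cells with P(A,B) = 0 contribute 0)
  (A=0,B=0): P(A|B) = (3/8)/(1/2) = 3/4;  -(3/8)·log₂(3/4) = 0.1556
  (A=1,B=1): P(A|B) = (1/2)/(1/2) = 1;  -(1/2)·log₂(1) = 0.0000
  (A=2,B=0): P(A|B) = (1/8)/(1/2) = 1/4;  -(1/8)·log₂(1/4) = 0.2500
H(A|B) = 0.1556 + 0.0000 + 0.2500
  = 0.4056 bits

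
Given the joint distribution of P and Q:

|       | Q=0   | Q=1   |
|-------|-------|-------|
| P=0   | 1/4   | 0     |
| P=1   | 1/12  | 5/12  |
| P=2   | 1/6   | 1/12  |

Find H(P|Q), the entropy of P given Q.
Marginal P(Q) (column sums):
  P(Q=0) = 1/4 + 1/12 + 1/6 = 1/2
  P(Q=1) = 0 + 5/12 + 1/12 = 1/2

H(P|Q) = -Σ P(P,Q)·log₂ P(P|Q), where P(P|Q) = P(P,Q) / P(Q)
  (cells with P(P,Q) = 0 contribute 0)
  (P=0,Q=0): P(P|Q) = (1/4)/(1/2) = 1/2;  -(1/4)·log₂(1/2) = 0.2500
  (P=1,Q=0): P(P|Q) = (1/12)/(1/2) = 1/6;  -(1/12)·log₂(1/6) = 0.2154
  (P=1,Q=1): P(P|Q) = (5/12)/(1/2) = 5/6;  -(5/12)·log₂(5/6) = 0.1096
  (P=2,Q=0): P(P|Q) = (1/6)/(1/2) = 1/3;  -(1/6)·log₂(1/3) = 0.2642
  (P=2,Q=1): P(P|Q) = (1/12)/(1/2) = 1/6;  -(1/12)·log₂(1/6) = 0.2154
H(P|Q) = 0.2500 + 0.2154 + 0.1096 + 0.2642 + 0.2154
  = 1.0546 bits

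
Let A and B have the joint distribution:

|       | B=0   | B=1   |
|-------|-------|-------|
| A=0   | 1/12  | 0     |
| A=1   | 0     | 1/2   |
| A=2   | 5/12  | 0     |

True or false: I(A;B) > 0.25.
Marginal P(A) (row sums):
  P(A=0) = 1/12 + 0 = 1/12
  P(A=1) = 0 + 1/2 = 1/2
  P(A=2) = 5/12 + 0 = 5/12
Marginal P(B) (column sums):
  P(B=0) = 1/12 + 0 + 5/12 = 1/2
  P(B=1) = 0 + 1/2 + 0 = 1/2

H(A) = -[(1/12)·log₂(1/12) + (1/2)·log₂(1/2) + (5/12)·log₂(5/12)]
  = 0.2987 + 0.5000 + 0.5263
  = 1.3250 bits
H(B) = -[(1/2)·log₂(1/2) + (1/2)·log₂(1/2)]
  = 0.5000 + 0.5000
  = 1.0000 bits
H(A,B) = -[(1/12)·log₂(1/12) + (1/2)·log₂(1/2) + (5/12)·log₂(5/12)]
  = 0.2987 + 0.5000 + 0.5263
  = 1.3250 bits

I(A;B) = H(A) + H(B) - H(A,B)
  = 1.3250 + 1.0000 - 1.3250
  = 1.0000 bits

True. I(A;B) = 1.0000 bits, which is > 0.25 bits.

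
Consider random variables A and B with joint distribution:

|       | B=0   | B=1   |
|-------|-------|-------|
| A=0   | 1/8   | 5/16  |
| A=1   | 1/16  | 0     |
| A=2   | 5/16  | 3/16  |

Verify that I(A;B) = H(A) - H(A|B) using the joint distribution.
Left side, from I(A;B) = H(A) + H(B) - H(A,B):
Marginal P(A) (row sums):
  P(A=0) = 1/8 + 5/16 = 7/16
  P(A=1) = 1/16 + 0 = 1/16
  P(A=2) = 5/16 + 3/16 = 1/2
Marginal P(B) (column sums):
  P(B=0) = 1/8 + 1/16 + 5/16 = 1/2
  P(B=1) = 5/16 + 0 + 3/16 = 1/2

H(A) = -[(7/16)·log₂(7/16) + (1/16)·log₂(1/16) + (1/2)·log₂(1/2)]
  = 0.5218 + 0.2500 + 0.5000
  = 1.2718 bits
H(B) = -[(1/2)·log₂(1/2) + (1/2)·log₂(1/2)]
  = 0.5000 + 0.5000
  = 1.0000 bits
H(A,B) = -[(1/8)·log₂(1/8) + (5/16)·log₂(5/16) + (1/16)·log₂(1/16) + (5/16)·log₂(5/16) + (3/16)·log₂(3/16)]
  = 0.3750 + 0.5244 + 0.2500 + 0.5244 + 0.4528
  = 2.1266 bits

I(A;B) = H(A) + H(B) - H(A,B)
  = 1.2718 + 1.0000 - 2.1266
  = 0.1452 bits

Right side, with H(A|B) computed directly from the conditional probabilities:
H(A|B) = -Σ P(A,B)·log₂ P(A|B), where P(A|B) = P(A,B) / P(B)
  (cells with P(A,B) = 0 contribute 0)
  (A=0,B=0): P(A|B) = (1/8)/(1/2) = 1/4;  -(1/8)·log₂(1/4) = 0.2500
  (A=0,B=1): P(A|B) = (5/16)/(1/2) = 5/8;  -(5/16)·log₂(5/8) = 0.2119
  (A=1,B=0): P(A|B) = (1/16)/(1/2) = 1/8;  -(1/16)·log₂(1/8) = 0.1875
  (A=2,B=0): P(A|B) = (5/16)/(1/2) = 5/8;  -(5/16)·log₂(5/8) = 0.2119
  (A=2,B=1): P(A|B) = (3/16)/(1/2) = 3/8;  -(3/16)·log₂(3/8) = 0.2653
H(A|B) = 0.2500 + 0.2119 + 0.1875 + 0.2119 + 0.2653
  = 1.1266 bits
H(A) - H(A|B) = 1.2718 - 1.1266 = 0.1452 bits

Both sides equal 0.1452 bits, so I(A;B) = H(A) - H(A|B) ✓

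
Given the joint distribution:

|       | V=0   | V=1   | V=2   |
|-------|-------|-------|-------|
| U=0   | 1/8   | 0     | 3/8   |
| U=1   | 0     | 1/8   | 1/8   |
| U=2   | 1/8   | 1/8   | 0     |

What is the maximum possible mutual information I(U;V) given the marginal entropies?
The upper bound on mutual information is I(U;V) ≤ min(H(U), H(V)).

Marginal P(U) (row sums):
  P(U=0) = 1/8 + 0 + 3/8 = 1/2
  P(U=1) = 0 + 1/8 + 1/8 = 1/4
  P(U=2) = 1/8 + 1/8 + 0 = 1/4
Marginal P(V) (column sums):
  P(V=0) = 1/8 + 0 + 1/8 = 1/4
  P(V=1) = 0 + 1/8 + 1/8 = 1/4
  P(V=2) = 3/8 + 1/8 + 0 = 1/2

H(U) = -[(1/2)·log₂(1/2) + (1/4)·log₂(1/4) + (1/4)·log₂(1/4)]
  = 0.5000 + 0.5000 + 0.5000
  = 1.5000 bits
H(V) = -[(1/4)·log₂(1/4) + (1/4)·log₂(1/4) + (1/2)·log₂(1/2)]
  = 0.5000 + 0.5000 + 0.5000
  = 1.5000 bits

Maximum possible I(U;V) = min(1.5000, 1.5000) = 1.5000 bits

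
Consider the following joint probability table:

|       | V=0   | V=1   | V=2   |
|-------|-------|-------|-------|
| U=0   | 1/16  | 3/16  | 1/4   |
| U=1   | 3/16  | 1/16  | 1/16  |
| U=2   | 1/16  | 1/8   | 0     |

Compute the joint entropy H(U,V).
H(U,V) = -Σ P(U,V) log₂ P(U,V), summed over the non-zero cells:
H(U,V) = -[(1/16)·log₂(1/16) + (3/16)·log₂(3/16) + (1/4)·log₂(1/4) + (3/16)·log₂(3/16) + (1/16)·log₂(1/16) + (1/16)·log₂(1/16) + (1/16)·log₂(1/16) + (1/8)·log₂(1/8)]
  = 0.2500 + 0.4528 + 0.5000 + 0.4528 + 0.2500 + 0.2500 + 0.2500 + 0.3750
  = 2.7806 bits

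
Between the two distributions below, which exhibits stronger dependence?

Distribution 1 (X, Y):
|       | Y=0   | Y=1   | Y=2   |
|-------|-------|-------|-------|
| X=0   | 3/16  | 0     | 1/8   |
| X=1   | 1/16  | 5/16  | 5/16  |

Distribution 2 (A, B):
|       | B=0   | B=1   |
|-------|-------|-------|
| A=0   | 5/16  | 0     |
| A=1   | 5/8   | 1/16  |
Distribution 1 (X, Y):
Marginal P(X) (row sums):
  P(X=0) = 3/16 + 0 + 1/8 = 5/16
  P(X=1) = 1/16 + 5/16 + 5/16 = 11/16
Marginal P(Y) (column sums):
  P(Y=0) = 3/16 + 1/16 = 1/4
  P(Y=1) = 0 + 5/16 = 5/16
  P(Y=2) = 1/8 + 5/16 = 7/16

H(X) = -[(5/16)·log₂(5/16) + (11/16)·log₂(11/16)]
  = 0.5244 + 0.3716
  = 0.8960 bits
H(Y) = -[(1/4)·log₂(1/4) + (5/16)·log₂(5/16) + (7/16)·log₂(7/16)]
  = 0.5000 + 0.5244 + 0.5218
  = 1.5462 bits
H(X,Y) = -[(3/16)·log₂(3/16) + (1/8)·log₂(1/8) + (1/16)·log₂(1/16) + (5/16)·log₂(5/16) + (5/16)·log₂(5/16)]
  = 0.4528 + 0.3750 + 0.2500 + 0.5244 + 0.5244
  = 2.1266 bits

I(X;Y) = H(X) + H(Y) - H(X,Y)
  = 0.8960 + 1.5462 - 2.1266
  = 0.3156 bits

Distribution 2 (A, B):
Marginal P(A) (row sums):
  P(A=0) = 5/16 + 0 = 5/16
  P(A=1) = 5/8 + 1/16 = 11/16
Marginal P(B) (column sums):
  P(B=0) = 5/16 + 5/8 = 15/16
  P(B=1) = 0 + 1/16 = 1/16

H(A) = -[(5/16)·log₂(5/16) + (11/16)·log₂(11/16)]
  = 0.5244 + 0.3716
  = 0.8960 bits
H(B) = -[(15/16)·log₂(15/16) + (1/16)·log₂(1/16)]
  = 0.0873 + 0.2500
  = 0.3373 bits
H(A,B) = -[(5/16)·log₂(5/16) + (5/8)·log₂(5/8) + (1/16)·log₂(1/16)]
  = 0.5244 + 0.4238 + 0.2500
  = 1.1982 bits

I(A;B) = H(A) + H(B) - H(A,B)
  = 0.8960 + 0.3373 - 1.1982
  = 0.0351 bits

I(X;Y) = 0.3156 bits > I(A;B) = 0.0351 bits, so (X, Y) has the higher mutual information (stronger dependence).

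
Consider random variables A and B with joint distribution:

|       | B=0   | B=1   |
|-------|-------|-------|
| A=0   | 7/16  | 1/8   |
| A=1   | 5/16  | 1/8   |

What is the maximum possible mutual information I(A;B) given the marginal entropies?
The upper bound on mutual information is I(A;B) ≤ min(H(A), H(B)).

Marginal P(A) (row sums):
  P(A=0) = 7/16 + 1/8 = 9/16
  P(A=1) = 5/16 + 1/8 = 7/16
Marginal P(B) (column sums):
  P(B=0) = 7/16 + 5/16 = 3/4
  P(B=1) = 1/8 + 1/8 = 1/4

H(A) = -[(9/16)·log₂(9/16) + (7/16)·log₂(7/16)]
  = 0.4669 + 0.5218
  = 0.9887 bits
H(B) = -[(3/4)·log₂(3/4) + (1/4)·log₂(1/4)]
  = 0.3113 + 0.5000
  = 0.8113 bits

Maximum possible I(A;B) = min(0.9887, 0.8113) = 0.8113 bits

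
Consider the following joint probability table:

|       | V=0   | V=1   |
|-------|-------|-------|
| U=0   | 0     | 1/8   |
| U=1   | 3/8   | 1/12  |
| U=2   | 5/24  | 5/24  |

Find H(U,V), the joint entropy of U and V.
H(U,V) = -Σ P(U,V) log₂ P(U,V), summed over the non-zero cells:
H(U,V) = -[(1/8)·log₂(1/8) + (3/8)·log₂(3/8) + (1/12)·log₂(1/12) + (5/24)·log₂(5/24) + (5/24)·log₂(5/24)]
  = 0.3750 + 0.5306 + 0.2987 + 0.4715 + 0.4715
  = 2.1473 bits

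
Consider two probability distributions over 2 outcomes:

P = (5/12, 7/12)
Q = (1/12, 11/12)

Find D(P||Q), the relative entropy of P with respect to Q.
D(P||Q) = Σ P(i) log₂(P(i)/Q(i))
  i=0: (5/12) × log₂((5/12)/(1/12)) = (5/12) × log₂(5) = 0.9675
  i=1: (7/12) × log₂((7/12)/(11/12)) = (7/12) × log₂(7/11) = -0.3804
D(P||Q) = 0.9675 - 0.3804
  = 0.5871 bits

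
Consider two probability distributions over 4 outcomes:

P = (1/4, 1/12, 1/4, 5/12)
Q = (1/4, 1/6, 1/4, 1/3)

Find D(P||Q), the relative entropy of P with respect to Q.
D(P||Q) = Σ P(i) log₂(P(i)/Q(i))
  i=0: (1/4) × log₂((1/4)/(1/4)) = (1/4) × log₂(1) = 0.0000
  i=1: (1/12) × log₂((1/12)/(1/6)) = (1/12) × log₂(1/2) = -0.0833
  i=2: (1/4) × log₂((1/4)/(1/4)) = (1/4) × log₂(1) = 0.0000
  i=3: (5/12) × log₂((5/12)/(1/3)) = (5/12) × log₂(5/4) = 0.1341
D(P||Q) = 0.0000 - 0.0833 + 0.0000 + 0.1341
  = 0.0508 bits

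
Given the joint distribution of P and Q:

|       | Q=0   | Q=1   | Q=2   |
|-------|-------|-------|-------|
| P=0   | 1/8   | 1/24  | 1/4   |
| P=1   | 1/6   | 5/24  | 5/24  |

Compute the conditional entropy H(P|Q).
Marginal P(Q) (column sums):
  P(Q=0) = 1/8 + 1/6 = 7/24
  P(Q=1) = 1/24 + 5/24 = 1/4
  P(Q=2) = 1/4 + 5/24 = 11/24

H(P|Q) = -Σ P(P,Q)·log₂ P(P|Q), where P(P|Q) = P(P,Q) / P(Q)
  (P=0,Q=0): P(P|Q) = (1/8)/(7/24) = 3/7;  -(1/8)·log₂(3/7) = 0.1528
  (P=0,Q=1): P(P|Q) = (1/24)/(1/4) = 1/6;  -(1/24)·log₂(1/6) = 0.1077
  (P=0,Q=2): P(P|Q) = (1/4)/(11/24) = 6/11;  -(1/4)·log₂(6/11) = 0.2186
  (P=1,Q=0): P(P|Q) = (1/6)/(7/24) = 4/7;  -(1/6)·log₂(4/7) = 0.1346
  (P=1,Q=1): P(P|Q) = (5/24)/(1/4) = 5/6;  -(5/24)·log₂(5/6) = 0.0548
  (P=1,Q=2): P(P|Q) = (5/24)/(11/24) = 5/11;  -(5/24)·log₂(5/11) = 0.2370
H(P|Q) = 0.1528 + 0.1077 + 0.2186 + 0.1346 + 0.0548 + 0.2370
  = 0.9055 bits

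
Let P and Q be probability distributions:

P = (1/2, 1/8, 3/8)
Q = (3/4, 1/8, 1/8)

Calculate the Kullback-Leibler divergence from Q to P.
D(P||Q) = Σ P(i) log₂(P(i)/Q(i))
  i=0: (1/2) × log₂((1/2)/(3/4)) = (1/2) × log₂(2/3) = -0.2925
  i=1: (1/8) × log₂((1/8)/(1/8)) = (1/8) × log₂(1) = 0.0000
  i=2: (3/8) × log₂((3/8)/(1/8)) = (3/8) × log₂(3) = 0.5944
D(P||Q) = -0.2925 + 0.0000 + 0.5944
  = 0.3019 bits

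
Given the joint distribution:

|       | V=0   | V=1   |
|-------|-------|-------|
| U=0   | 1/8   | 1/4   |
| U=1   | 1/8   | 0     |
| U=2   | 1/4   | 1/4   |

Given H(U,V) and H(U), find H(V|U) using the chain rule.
From the chain rule: H(U,V) = H(U) + H(V|U)
Therefore: H(V|U) = H(U,V) - H(U)

H(U,V) = -[(1/8)·log₂(1/8) + (1/4)·log₂(1/4) + (1/8)·log₂(1/8) + (1/4)·log₂(1/4) + (1/4)·log₂(1/4)]
  = 0.3750 + 0.5000 + 0.3750 + 0.5000 + 0.5000
  = 2.2500 bits
Marginal P(U) (row sums):
  P(U=0) = 1/8 + 1/4 = 3/8
  P(U=1) = 1/8 + 0 = 1/8
  P(U=2) = 1/4 + 1/4 = 1/2
H(U) = -[(3/8)·log₂(3/8) + (1/8)·log₂(1/8) + (1/2)·log₂(1/2)]
  = 0.5306 + 0.3750 + 0.5000
  = 1.4056 bits

H(V|U) = 2.2500 - 1.4056 = 0.8444 bits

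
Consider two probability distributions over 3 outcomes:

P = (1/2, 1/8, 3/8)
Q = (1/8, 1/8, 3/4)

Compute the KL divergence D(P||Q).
D(P||Q) = Σ P(i) log₂(P(i)/Q(i))
  i=0: (1/2) × log₂((1/2)/(1/8)) = (1/2) × log₂(4) = 1.0000
  i=1: (1/8) × log₂((1/8)/(1/8)) = (1/8) × log₂(1) = 0.0000
  i=2: (3/8) × log₂((3/8)/(3/4)) = (3/8) × log₂(1/2) = -0.3750
D(P||Q) = 1.0000 + 0.0000 - 0.3750
  = 0.6250 bits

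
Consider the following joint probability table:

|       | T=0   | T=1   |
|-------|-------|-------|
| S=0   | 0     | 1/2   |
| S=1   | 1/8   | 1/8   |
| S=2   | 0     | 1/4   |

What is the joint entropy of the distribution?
H(S,T) = -Σ P(S,T) log₂ P(S,T), summed over the non-zero cells:
H(S,T) = -[(1/2)·log₂(1/2) + (1/8)·log₂(1/8) + (1/8)·log₂(1/8) + (1/4)·log₂(1/4)]
  = 0.5000 + 0.3750 + 0.3750 + 0.5000
  = 1.7500 bits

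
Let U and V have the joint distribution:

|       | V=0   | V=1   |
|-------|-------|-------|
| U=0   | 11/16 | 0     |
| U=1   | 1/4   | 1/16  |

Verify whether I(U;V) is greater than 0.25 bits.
Marginal P(U) (row sums):
  P(U=0) = 11/16 + 0 = 11/16
  P(U=1) = 1/4 + 1/16 = 5/16
Marginal P(V) (column sums):
  P(V=0) = 11/16 + 1/4 = 15/16
  P(V=1) = 0 + 1/16 = 1/16

H(U) = -[(11/16)·log₂(11/16) + (5/16)·log₂(5/16)]
  = 0.3716 + 0.5244
  = 0.8960 bits
H(V) = -[(15/16)·log₂(15/16) + (1/16)·log₂(1/16)]
  = 0.0873 + 0.2500
  = 0.3373 bits
H(U,V) = -[(11/16)·log₂(11/16) + (1/4)·log₂(1/4) + (1/16)·log₂(1/16)]
  = 0.3716 + 0.5000 + 0.2500
  = 1.1216 bits

I(U;V) = H(U) + H(V) - H(U,V)
  = 0.8960 + 0.3373 - 1.1216
  = 0.1117 bits

No. I(U;V) = 0.1117 bits, which is ≤ 0.25 bits.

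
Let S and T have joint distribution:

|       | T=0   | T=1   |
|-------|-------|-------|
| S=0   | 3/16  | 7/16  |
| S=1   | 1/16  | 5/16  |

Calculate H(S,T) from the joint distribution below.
H(S,T) = -Σ P(S,T) log₂ P(S,T), summed over the non-zero cells:
H(S,T) = -[(3/16)·log₂(3/16) + (7/16)·log₂(7/16) + (1/16)·log₂(1/16) + (5/16)·log₂(5/16)]
  = 0.4528 + 0.5218 + 0.2500 + 0.5244
  = 1.7490 bits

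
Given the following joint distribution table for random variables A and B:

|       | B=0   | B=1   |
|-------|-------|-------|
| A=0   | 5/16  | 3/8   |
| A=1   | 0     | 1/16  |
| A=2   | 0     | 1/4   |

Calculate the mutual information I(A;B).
Marginal P(A) (row sums):
  P(A=0) = 5/16 + 3/8 = 11/16
  P(A=1) = 0 + 1/16 = 1/16
  P(A=2) = 0 + 1/4 = 1/4
Marginal P(B) (column sums):
  P(B=0) = 5/16 + 0 + 0 = 5/16
  P(B=1) = 3/8 + 1/16 + 1/4 = 11/16

H(A) = -[(11/16)·log₂(11/16) + (1/16)·log₂(1/16) + (1/4)·log₂(1/4)]
  = 0.3716 + 0.2500 + 0.5000
  = 1.1216 bits
H(B) = -[(5/16)·log₂(5/16) + (11/16)·log₂(11/16)]
  = 0.5244 + 0.3716
  = 0.8960 bits
H(A,B) = -[(5/16)·log₂(5/16) + (3/8)·log₂(3/8) + (1/16)·log₂(1/16) + (1/4)·log₂(1/4)]
  = 0.5244 + 0.5306 + 0.2500 + 0.5000
  = 1.8050 bits

I(A;B) = H(A) + H(B) - H(A,B)
  = 1.1216 + 0.8960 - 1.8050
  = 0.2126 bits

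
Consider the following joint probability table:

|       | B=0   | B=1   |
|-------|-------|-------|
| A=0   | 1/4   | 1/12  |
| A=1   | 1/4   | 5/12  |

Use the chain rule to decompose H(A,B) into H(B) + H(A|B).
By the chain rule: H(A,B) = H(B) + H(A|B)

Marginal P(B) (column sums):
  P(B=0) = 1/4 + 1/4 = 1/2
  P(B=1) = 1/12 + 5/12 = 1/2
H(B) = -[(1/2)·log₂(1/2) + (1/2)·log₂(1/2)]
  = 0.5000 + 0.5000
  = 1.0000 bits
H(A|B) = -Σ P(A,B)·log₂ P(A|B), where P(A|B) = P(A,B) / P(B)
  (A=0,B=0): P(A|B) = (1/4)/(1/2) = 1/2;  -(1/4)·log₂(1/2) = 0.2500
  (A=0,B=1): P(A|B) = (1/12)/(1/2) = 1/6;  -(1/12)·log₂(1/6) = 0.2154
  (A=1,B=0): P(A|B) = (1/4)/(1/2) = 1/2;  -(1/4)·log₂(1/2) = 0.2500
  (A=1,B=1): P(A|B) = (5/12)/(1/2) = 5/6;  -(5/12)·log₂(5/6) = 0.1096
H(A|B) = 0.2500 + 0.2154 + 0.2500 + 0.1096
  = 0.8250 bits

H(A,B) = H(B) + H(A|B) = 1.0000 + 0.8250 = 1.8250 bits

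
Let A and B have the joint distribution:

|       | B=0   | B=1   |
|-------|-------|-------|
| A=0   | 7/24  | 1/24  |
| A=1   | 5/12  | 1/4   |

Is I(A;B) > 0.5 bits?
Marginal P(A) (row sums):
  P(A=0) = 7/24 + 1/24 = 1/3
  P(A=1) = 5/12 + 1/4 = 2/3
Marginal P(B) (column sums):
  P(B=0) = 7/24 + 5/12 = 17/24
  P(B=1) = 1/24 + 1/4 = 7/24

H(A) = -[(1/3)·log₂(1/3) + (2/3)·log₂(2/3)]
  = 0.5283 + 0.3900
  = 0.9183 bits
H(B) = -[(17/24)·log₂(17/24) + (7/24)·log₂(7/24)]
  = 0.3524 + 0.5185
  = 0.8709 bits
H(A,B) = -[(7/24)·log₂(7/24) + (1/24)·log₂(1/24) + (5/12)·log₂(5/12) + (1/4)·log₂(1/4)]
  = 0.5185 + 0.1910 + 0.5263 + 0.5000
  = 1.7358 bits

I(A;B) = H(A) + H(B) - H(A,B)
  = 0.9183 + 0.8709 - 1.7358
  = 0.0534 bits

No. I(A;B) = 0.0534 bits, which is ≤ 0.5 bits.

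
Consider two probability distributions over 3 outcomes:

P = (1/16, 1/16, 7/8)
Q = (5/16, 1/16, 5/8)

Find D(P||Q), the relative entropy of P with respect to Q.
D(P||Q) = Σ P(i) log₂(P(i)/Q(i))
  i=0: (1/16) × log₂((1/16)/(5/16)) = (1/16) × log₂(1/5) = -0.1451
  i=1: (1/16) × log₂((1/16)/(1/16)) = (1/16) × log₂(1) = 0.0000
  i=2: (7/8) × log₂((7/8)/(5/8)) = (7/8) × log₂(7/5) = 0.4247
D(P||Q) = -0.1451 + 0.0000 + 0.4247
  = 0.2796 bits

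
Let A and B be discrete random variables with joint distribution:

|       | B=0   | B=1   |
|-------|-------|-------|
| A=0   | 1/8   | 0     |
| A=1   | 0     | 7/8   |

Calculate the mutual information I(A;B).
Marginal P(A) (row sums):
  P(A=0) = 1/8 + 0 = 1/8
  P(A=1) = 0 + 7/8 = 7/8
Marginal P(B) (column sums):
  P(B=0) = 1/8 + 0 = 1/8
  P(B=1) = 0 + 7/8 = 7/8

H(A) = -[(1/8)·log₂(1/8) + (7/8)·log₂(7/8)]
  = 0.3750 + 0.1686
  = 0.5436 bits
H(B) = -[(1/8)·log₂(1/8) + (7/8)·log₂(7/8)]
  = 0.3750 + 0.1686
  = 0.5436 bits
H(A,B) = -[(1/8)·log₂(1/8) + (7/8)·log₂(7/8)]
  = 0.3750 + 0.1686
  = 0.5436 bits

I(A;B) = H(A) + H(B) - H(A,B)
  = 0.5436 + 0.5436 - 0.5436
  = 0.5436 bits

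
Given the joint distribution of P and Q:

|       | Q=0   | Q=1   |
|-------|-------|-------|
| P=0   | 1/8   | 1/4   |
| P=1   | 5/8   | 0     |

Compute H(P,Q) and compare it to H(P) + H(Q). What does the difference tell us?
Marginal P(P) (row sums):
  P(P=0) = 1/8 + 1/4 = 3/8
  P(P=1) = 5/8 + 0 = 5/8
Marginal P(Q) (column sums):
  P(Q=0) = 1/8 + 5/8 = 3/4
  P(Q=1) = 1/4 + 0 = 1/4

H(P,Q) = -[(1/8)·log₂(1/8) + (1/4)·log₂(1/4) + (5/8)·log₂(5/8)]
  = 0.3750 + 0.5000 + 0.4238
  = 1.2988 bits
H(P) = -[(3/8)·log₂(3/8) + (5/8)·log₂(5/8)]
  = 0.5306 + 0.4238
  = 0.9544 bits
H(Q) = -[(3/4)·log₂(3/4) + (1/4)·log₂(1/4)]
  = 0.3113 + 0.5000
  = 0.8113 bits

H(P) + H(Q) = 0.9544 + 0.8113 = 1.7657 bits
Difference: H(P) + H(Q) - H(P,Q) = 1.7657 - 1.2988 = 0.4669 bits = I(P;Q)

The difference is the mutual information; it is positive here, so P and Q are dependent (knowing one reduces uncertainty about the other by 0.4669 bits).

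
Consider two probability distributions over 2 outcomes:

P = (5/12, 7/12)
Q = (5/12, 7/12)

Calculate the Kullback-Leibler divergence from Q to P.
D(P||Q) = Σ P(i) log₂(P(i)/Q(i))
  i=0: (5/12) × log₂((5/12)/(5/12)) = (5/12) × log₂(1) = 0.0000
  i=1: (7/12) × log₂((7/12)/(7/12)) = (7/12) × log₂(1) = 0.0000
D(P||Q) = 0.0000 + 0.0000
  = 0.0000 bits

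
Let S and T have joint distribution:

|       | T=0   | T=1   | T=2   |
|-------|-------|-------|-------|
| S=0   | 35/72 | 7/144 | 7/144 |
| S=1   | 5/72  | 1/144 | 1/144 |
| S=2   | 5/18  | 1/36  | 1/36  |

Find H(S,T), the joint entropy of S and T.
H(S,T) = -Σ P(S,T) log₂ P(S,T), summed over the non-zero cells:
H(S,T) = -[(35/72)·log₂(35/72) + (7/144)·log₂(7/144) + (7/144)·log₂(7/144) + (5/72)·log₂(5/72) + (1/144)·log₂(1/144) + (1/144)·log₂(1/144) + (5/18)·log₂(5/18) + (1/36)·log₂(1/36) + (1/36)·log₂(1/36)]
  = 0.5059 + 0.2121 + 0.2121 + 0.2672 + 0.0498 + 0.0498 + 0.5133 + 0.1436 + 0.1436
  = 2.0974 bits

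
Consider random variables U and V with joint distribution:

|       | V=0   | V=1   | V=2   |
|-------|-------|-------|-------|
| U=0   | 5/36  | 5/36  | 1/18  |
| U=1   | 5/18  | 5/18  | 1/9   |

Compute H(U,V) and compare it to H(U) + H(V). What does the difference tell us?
Marginal P(U) (row sums):
  P(U=0) = 5/36 + 5/36 + 1/18 = 1/3
  P(U=1) = 5/18 + 5/18 + 1/9 = 2/3
Marginal P(V) (column sums):
  P(V=0) = 5/36 + 5/18 = 5/12
  P(V=1) = 5/36 + 5/18 = 5/12
  P(V=2) = 1/18 + 1/9 = 1/6

H(U,V) = -[(5/36)·log₂(5/36) + (5/36)·log₂(5/36) + (1/18)·log₂(1/18) + (5/18)·log₂(5/18) + (5/18)·log₂(5/18) + (1/9)·log₂(1/9)]
  = 0.3956 + 0.3956 + 0.2317 + 0.5133 + 0.5133 + 0.3522
  = 2.4017 bits
H(U) = -[(1/3)·log₂(1/3) + (2/3)·log₂(2/3)]
  = 0.5283 + 0.3900
  = 0.9183 bits
H(V) = -[(5/12)·log₂(5/12) + (5/12)·log₂(5/12) + (1/6)·log₂(1/6)]
  = 0.5263 + 0.5263 + 0.4308
  = 1.4834 bits

H(U) + H(V) = 0.9183 + 1.4834 = 2.4017 bits
Difference: H(U) + H(V) - H(U,V) = 2.4017 - 2.4017 = 0.0000 bits = I(U;V)

The difference is the mutual information; it is 0 here, so U and V are independent (the joint entropy equals the sum of the marginal entropies).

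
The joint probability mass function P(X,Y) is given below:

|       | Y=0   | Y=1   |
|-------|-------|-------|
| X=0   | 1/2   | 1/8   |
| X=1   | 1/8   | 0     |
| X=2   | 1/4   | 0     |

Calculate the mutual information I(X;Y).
Marginal P(X) (row sums):
  P(X=0) = 1/2 + 1/8 = 5/8
  P(X=1) = 1/8 + 0 = 1/8
  P(X=2) = 1/4 + 0 = 1/4
Marginal P(Y) (column sums):
  P(Y=0) = 1/2 + 1/8 + 1/4 = 7/8
  P(Y=1) = 1/8 + 0 + 0 = 1/8

H(X) = -[(5/8)·log₂(5/8) + (1/8)·log₂(1/8) + (1/4)·log₂(1/4)]
  = 0.4238 + 0.3750 + 0.5000
  = 1.2988 bits
H(Y) = -[(7/8)·log₂(7/8) + (1/8)·log₂(1/8)]
  = 0.1686 + 0.3750
  = 0.5436 bits
H(X,Y) = -[(1/2)·log₂(1/2) + (1/8)·log₂(1/8) + (1/8)·log₂(1/8) + (1/4)·log₂(1/4)]
  = 0.5000 + 0.3750 + 0.3750 + 0.5000
  = 1.7500 bits

I(X;Y) = H(X) + H(Y) - H(X,Y)
  = 1.2988 + 0.5436 - 1.7500
  = 0.0924 bits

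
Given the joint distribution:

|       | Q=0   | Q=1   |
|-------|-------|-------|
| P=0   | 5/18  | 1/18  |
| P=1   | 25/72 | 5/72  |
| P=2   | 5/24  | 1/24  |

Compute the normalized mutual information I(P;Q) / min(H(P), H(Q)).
Marginal P(P) (row sums):
  P(P=0) = 5/18 + 1/18 = 1/3
  P(P=1) = 25/72 + 5/72 = 5/12
  P(P=2) = 5/24 + 1/24 = 1/4
Marginal P(Q) (column sums):
  P(Q=0) = 5/18 + 25/72 + 5/24 = 5/6
  P(Q=1) = 1/18 + 5/72 + 1/24 = 1/6

H(P) = -[(1/3)·log₂(1/3) + (5/12)·log₂(5/12) + (1/4)·log₂(1/4)]
  = 0.5283 + 0.5263 + 0.5000
  = 1.5546 bits
H(Q) = -[(5/6)·log₂(5/6) + (1/6)·log₂(1/6)]
  = 0.2192 + 0.4308
  = 0.6500 bits
H(P,Q) = -[(5/18)·log₂(5/18) + (1/18)·log₂(1/18) + (25/72)·log₂(25/72) + (5/72)·log₂(5/72) + (5/24)·log₂(5/24) + (1/24)·log₂(1/24)]
  = 0.5133 + 0.2317 + 0.5299 + 0.2672 + 0.4715 + 0.1910
  = 2.2046 bits

I(P;Q) = H(P) + H(Q) - H(P,Q)
  = 1.5546 + 0.6500 - 2.2046
  = 0.0000 bits

min(H(P), H(Q)) = min(1.5546, 0.6500) = 0.6500 bits
Normalized MI = 0.0000 / 0.6500 = 0.0000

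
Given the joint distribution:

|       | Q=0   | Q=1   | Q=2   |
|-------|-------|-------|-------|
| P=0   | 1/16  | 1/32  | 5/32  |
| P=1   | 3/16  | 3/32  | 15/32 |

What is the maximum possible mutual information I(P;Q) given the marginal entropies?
The upper bound on mutual information is I(P;Q) ≤ min(H(P), H(Q)).

Marginal P(P) (row sums):
  P(P=0) = 1/16 + 1/32 + 5/32 = 1/4
  P(P=1) = 3/16 + 3/32 + 15/32 = 3/4
Marginal P(Q) (column sums):
  P(Q=0) = 1/16 + 3/16 = 1/4
  P(Q=1) = 1/32 + 3/32 = 1/8
  P(Q=2) = 5/32 + 15/32 = 5/8

H(P) = -[(1/4)·log₂(1/4) + (3/4)·log₂(3/4)]
  = 0.5000 + 0.3113
  = 0.8113 bits
H(Q) = -[(1/4)·log₂(1/4) + (1/8)·log₂(1/8) + (5/8)·log₂(5/8)]
  = 0.5000 + 0.3750 + 0.4238
  = 1.2988 bits

Maximum possible I(P;Q) = min(0.8113, 1.2988) = 0.8113 bits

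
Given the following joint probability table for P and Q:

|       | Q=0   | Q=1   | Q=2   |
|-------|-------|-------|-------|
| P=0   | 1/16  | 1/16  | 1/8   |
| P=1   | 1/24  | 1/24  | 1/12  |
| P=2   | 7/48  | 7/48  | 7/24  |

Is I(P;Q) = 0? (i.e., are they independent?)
Marginal P(P) (row sums):
  P(P=0) = 1/16 + 1/16 + 1/8 = 1/4
  P(P=1) = 1/24 + 1/24 + 1/12 = 1/6
  P(P=2) = 7/48 + 7/48 + 7/24 = 7/12
Marginal P(Q) (column sums):
  P(Q=0) = 1/16 + 1/24 + 7/48 = 1/4
  P(Q=1) = 1/16 + 1/24 + 7/48 = 1/4
  P(Q=2) = 1/8 + 1/12 + 7/24 = 1/2

P and Q are independent iff P(P=i,Q=j) = P(P=i)·P(Q=j) for every cell.
  P(P=0)·P(Q=0) = 1/4 × 1/4 = 1/16 = P(P=0,Q=0) ✓
  P(P=0)·P(Q=1) = 1/4 × 1/4 = 1/16 = P(P=0,Q=1) ✓
  P(P=0)·P(Q=2) = 1/4 × 1/2 = 1/8 = P(P=0,Q=2) ✓
  P(P=1)·P(Q=0) = 1/6 × 1/4 = 1/24 = P(P=1,Q=0) ✓
  P(P=1)·P(Q=1) = 1/6 × 1/4 = 1/24 = P(P=1,Q=1) ✓
  P(P=1)·P(Q=2) = 1/6 × 1/2 = 1/12 = P(P=1,Q=2) ✓
  P(P=2)·P(Q=0) = 7/12 × 1/4 = 7/48 = P(P=2,Q=0) ✓
  P(P=2)·P(Q=1) = 7/12 × 1/4 = 7/48 = P(P=2,Q=1) ✓
  P(P=2)·P(Q=2) = 7/12 × 1/2 = 7/24 = P(P=2,Q=2) ✓

Yes, P and Q are independent: every cell factors, so I(P;Q) = 0 bits.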